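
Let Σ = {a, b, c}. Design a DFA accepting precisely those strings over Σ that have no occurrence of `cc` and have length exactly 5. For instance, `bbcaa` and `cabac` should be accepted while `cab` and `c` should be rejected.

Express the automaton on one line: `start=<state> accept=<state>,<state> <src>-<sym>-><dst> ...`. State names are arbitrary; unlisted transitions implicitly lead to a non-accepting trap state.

Handle the two conditions separately and then intersect. One (3 states) tracks partial matches of the forbidden pattern `cc`; the other (7 states) tracks the input length, saturating at 6. Each combined state is a pair, one component from each; accept when both components accept.
With 18 states:
          a    b    c  
>  s0     s1   s1   s2 
   s1     s3   s3   s4 
   s2     s3   s3   s5 
   s3     s6   s6   s7 
   s4     s6   s6   s8 
   s5     s8   s8   s8 
   s6     s9   s9  s10 
   s7     s9   s9  s11 
   s8    s11  s11  s11 
   s9    s12  s12  s13 
   s10   s12  s12  s14 
   s11   s14  s14  s14 
 * s12   s15  s15  s16 
 * s13   s15  s15  s17 
   s14   s17  s17  s17 
   s15   s15  s15  s16 
   s16   s15  s15  s17 
   s17   s17  s17  s17 
(> = start, * = accepting)

start=s0 accept=s12,s13 s0-a->s1 s0-b->s1 s0-c->s2 s1-a->s3 s1-b->s3 s1-c->s4 s2-a->s3 s2-b->s3 s2-c->s5 s3-a->s6 s3-b->s6 s3-c->s7 s4-a->s6 s4-b->s6 s4-c->s8 s5-a->s8 s5-b->s8 s5-c->s8 s6-a->s9 s6-b->s9 s6-c->s10 s7-a->s9 s7-b->s9 s7-c->s11 s8-a->s11 s8-b->s11 s8-c->s11 s9-a->s12 s9-b->s12 s9-c->s13 s10-a->s12 s10-b->s12 s10-c->s14 s11-a->s14 s11-b->s14 s11-c->s14 s12-a->s15 s12-b->s15 s12-c->s16 s13-a->s15 s13-b->s15 s13-c->s17 s14-a->s17 s14-b->s17 s14-c->s17 s15-a->s15 s15-b->s15 s15-c->s16 s16-a->s15 s16-b->s15 s16-c->s17 s17-a->s17 s17-b->s17 s17-c->s17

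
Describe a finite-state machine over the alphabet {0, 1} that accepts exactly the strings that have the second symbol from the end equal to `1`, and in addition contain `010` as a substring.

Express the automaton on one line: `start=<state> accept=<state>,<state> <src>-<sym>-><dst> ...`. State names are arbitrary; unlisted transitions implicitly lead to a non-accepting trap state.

Build one automaton per condition and run them in lockstep. One (7 states) tracks the last 2 symbols read; the other (4 states) tracks whether and how much of `010` has been seen. Each combined state is a pair, one component from each; accept when both components accept. Equivalent product states are then merged.
        0   1  
>  s0   s1  s0 
   s1   s1  s2 
   s2   s3  s0 
 * s3   s4  s5 
   s4   s4  s5 
   s5   s3  s6 
 * s6   s3  s6 
(> = start, * = accepting)

start=s0 accept=s3,s6 s0-0->s1 s0-1->s0 s1-0->s1 s1-1->s2 s2-0->s3 s2-1->s0 s3-0->s4 s3-1->s5 s4-0->s4 s4-1->s5 s5-0->s3 s5-1->s6 s6-0->s3 s6-1->s6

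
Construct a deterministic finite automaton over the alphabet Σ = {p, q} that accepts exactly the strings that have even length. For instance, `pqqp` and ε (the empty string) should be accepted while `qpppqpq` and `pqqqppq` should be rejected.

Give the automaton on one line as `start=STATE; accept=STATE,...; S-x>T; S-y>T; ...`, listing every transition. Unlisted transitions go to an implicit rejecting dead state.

start=S0; accept=S0; S0-p>S1; S0-q>S1; S1-p>S0; S1-q>S0

Only the length mod 2 matters, so use a 2-cycle: from any state, every input symbol moves to the next state, wrapping S1 back to S0. Mark S0 accepting.
A 2-state machine:
        p   q  
>* S0   S1  S1 
   S1   S0  S0 
(> = start, * = accepting)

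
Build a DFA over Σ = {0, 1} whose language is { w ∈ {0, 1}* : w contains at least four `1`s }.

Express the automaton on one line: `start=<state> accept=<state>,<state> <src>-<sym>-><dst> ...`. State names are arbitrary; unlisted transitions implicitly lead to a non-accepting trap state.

start=q0 accept=q4,q5 q0-0->q0 q0-1->q1 q1-0->q1 q1-1->q2 q2-0->q2 q2-1->q3 q3-0->q3 q3-1->q4 q4-0->q4 q4-1->q5 q5-0->q5 q5-1->q5

Count `1`s, saturating at 5: states q0 through q4 mean 0 through 4 `1`s seen; q5 means more than 4. Each `1` increments (capped at q5); other symbols loop. Accept from {q4, q5}.
With 6 states:
        0   1  
>  q0   q0  q1 
   q1   q1  q2 
   q2   q2  q3 
   q3   q3  q4 
 * q4   q4  q5 
 * q5   q5  q5 
(> = start, * = accepting)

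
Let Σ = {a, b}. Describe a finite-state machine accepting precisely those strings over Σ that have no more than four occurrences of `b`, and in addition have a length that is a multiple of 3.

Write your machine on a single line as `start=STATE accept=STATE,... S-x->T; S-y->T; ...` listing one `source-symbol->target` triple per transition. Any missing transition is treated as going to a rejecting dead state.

start=s0; accept=s0,s6,s7,s8,s15; s0-a->s1; s0-b->s2; s1-a->s3; s1-b->s4; s2-a->s4; s2-b->s5; s3-a->s0; s3-b->s6; s4-a->s6; s4-b->s7; s5-a->s7; s5-b->s8; s6-a->s2; s6-b->s9; s7-a->s9; s7-b->s10; s8-a->s10; s8-b->s11; s9-a->s5; s9-b->s12; s10-a->s12; s10-b->s13; s11-a->s13; s11-b->s14; s12-a->s8; s12-b->s15; s13-a->s15; s13-b->s16; s14-a->s16; s14-b->s16; s15-a->s11; s15-b->s17; s16-a->s17; s16-b->s17; s17-a->s14; s17-b->s14

Run two small machines in parallel and take their product. The first has 6 states tracking the count of `b`s, saturating at 5; the second has 3 states tracking the input length modulo 3. A product state is a pair (one from each), accepting exactly when both do.
18 states suffice.
          a    b  
>* s0     s1   s2 
   s1     s3   s4 
   s2     s4   s5 
   s3     s0   s6 
   s4     s6   s7 
   s5     s7   s8 
 * s6     s2   s9 
 * s7     s9  s10 
 * s8    s10  s11 
   s9     s5  s12 
   s10   s12  s13 
   s11   s13  s14 
   s12    s8  s15 
   s13   s15  s16 
   s14   s16  s16 
 * s15   s11  s17 
   s16   s17  s17 
   s17   s14  s14 
(> = start, * = accepting)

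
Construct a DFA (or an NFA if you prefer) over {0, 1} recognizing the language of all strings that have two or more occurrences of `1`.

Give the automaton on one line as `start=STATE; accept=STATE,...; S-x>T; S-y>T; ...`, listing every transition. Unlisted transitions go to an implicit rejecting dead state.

Count `1`s, saturating at 3: states A through C mean 0 through 2 `1`s seen; D means more than 2. Each `1` increments (capped at D); other symbols loop. Accept from {C, D}.
A 4-state machine:
       0  1 
>  A   A  B 
   B   B  C 
 * C   C  D 
 * D   D  D 
(> = start, * = accepting)

start=A; accept=C,D; A-0>A; A-1>B; B-0>B; B-1>C; C-0>C; C-1>D; D-0>D; D-1>D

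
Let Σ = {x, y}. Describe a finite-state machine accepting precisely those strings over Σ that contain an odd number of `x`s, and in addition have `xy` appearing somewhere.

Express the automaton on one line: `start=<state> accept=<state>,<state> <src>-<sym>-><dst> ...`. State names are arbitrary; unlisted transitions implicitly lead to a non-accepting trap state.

Run two small machines in parallel and take their product. One (2 states) tracks the count of `x`s modulo 2; the other (3 states) tracks whether and how much of `xy` has been seen. Each combined state is a pair, one component from each; accept when both components accept.
A 5-state machine:
        x   y  
>  q0   q1  q0 
   q1   q2  q3 
   q2   q1  q4 
 * q3   q4  q3 
   q4   q3  q4 
(> = start, * = accepting)

start=q0 accept=q3 q0-x->q1 q0-y->q0 q1-x->q2 q1-y->q3 q2-x->q1 q2-y->q4 q3-x->q4 q3-y->q3 q4-x->q3 q4-y->q4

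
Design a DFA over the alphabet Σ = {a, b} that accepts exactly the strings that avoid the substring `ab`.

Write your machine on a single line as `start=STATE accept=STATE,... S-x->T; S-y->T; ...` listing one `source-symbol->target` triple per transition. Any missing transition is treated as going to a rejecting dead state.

Track partial matches of the forbidden pattern `ab`. State q2 is a dead state reached once `ab` has occurred; every other state accepts. q0 means no part of `ab` is currently matched.
        a   b  
>* q0   q1  q0 
 * q1   q1  q2 
   q2   q2  q2 
(> = start, * = accepting)

start=q0; accept=q0,q1; q0-a->q1; q0-b->q0; q1-a->q1; q1-b->q2; q2-a->q2; q2-b->q2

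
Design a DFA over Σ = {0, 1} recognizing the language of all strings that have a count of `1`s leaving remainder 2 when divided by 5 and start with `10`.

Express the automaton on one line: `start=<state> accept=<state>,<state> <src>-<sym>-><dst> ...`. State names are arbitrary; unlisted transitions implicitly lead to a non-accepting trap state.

Handle the two conditions separately and then intersect. The first has 5 states tracking the count of `1`s modulo 5; the second has 4 states tracking whether the input so far still matches the prefix `10`. A product state is a pair (one from each), accepting exactly when both do.
          0    1  
>  s0     s1   s2 
   s1     s1   s3 
   s2     s4   s5 
   s3     s3   s5 
   s4     s4   s6 
   s5     s5   s7 
 * s6     s6   s8 
   s7     s7   s9 
   s8     s8  s10 
   s9     s9   s1 
   s10   s10  s11 
   s11   s11   s4 
(> = start, * = accepting)

start=s0 accept=s6 s0-0->s1 s0-1->s2 s1-0->s1 s1-1->s3 s2-0->s4 s2-1->s5 s3-0->s3 s3-1->s5 s4-0->s4 s4-1->s6 s5-0->s5 s5-1->s7 s6-0->s6 s6-1->s8 s7-0->s7 s7-1->s9 s8-0->s8 s8-1->s10 s9-0->s9 s9-1->s1 s10-0->s10 s10-1->s11 s11-0->s11 s11-1->s4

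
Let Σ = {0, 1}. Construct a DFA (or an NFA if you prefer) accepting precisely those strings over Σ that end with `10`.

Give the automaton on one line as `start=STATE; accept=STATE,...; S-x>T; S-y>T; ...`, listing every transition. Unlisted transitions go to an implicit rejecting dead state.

Remember how much of `10` the current input suffix matches. State q0 means no match yet; q1 means the last symbol is `1`; q2 means the last 2 symbols are `10`. Only q2 accepts. On a mismatch, fall back to the longest proper suffix that is still a prefix of `10`.
A 3-state machine:
        0   1  
>  q0   q0  q1 
   q1   q2  q1 
 * q2   q0  q1 
(> = start, * = accepting)

start=q0; accept=q2; q0-0>q0; q0-1>q1; q1-0>q2; q1-1>q1; q2-0>q0; q2-1>q1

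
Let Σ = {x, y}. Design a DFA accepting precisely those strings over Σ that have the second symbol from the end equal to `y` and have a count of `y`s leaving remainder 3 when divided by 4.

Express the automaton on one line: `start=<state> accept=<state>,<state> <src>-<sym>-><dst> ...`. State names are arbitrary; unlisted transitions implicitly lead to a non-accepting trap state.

start=q0 accept=q10,q13 q0-x->q1 q0-y->q2 q1-x->q3 q1-y->q4 q2-x->q5 q2-y->q6 q3-x->q3 q3-y->q4 q4-x->q5 q4-y->q6 q5-x->q7 q5-y->q8 q6-x->q9 q6-y->q10 q7-x->q7 q7-y->q8 q8-x->q9 q8-y->q10 q9-x->q11 q9-y->q12 q10-x->q13 q10-y->q14 q11-x->q11 q11-y->q12 q12-x->q13 q12-y->q14 q13-x->q15 q13-y->q16 q14-x->q17 q14-y->q18 q15-x->q15 q15-y->q16 q16-x->q17 q16-y->q18 q17-x->q3 q17-y->q4 q18-x->q5 q18-y->q6

Handle the two conditions separately and then intersect. The first has 7 states tracking the last 2 symbols read; the second has 4 states tracking the count of `y`s modulo 4. A product state is a pair (one from each), accepting exactly when both do.
With 19 states:
          x    y  
>  q0     q1   q2 
   q1     q3   q4 
   q2     q5   q6 
   q3     q3   q4 
   q4     q5   q6 
   q5     q7   q8 
   q6     q9  q10 
   q7     q7   q8 
   q8     q9  q10 
   q9    q11  q12 
 * q10   q13  q14 
   q11   q11  q12 
   q12   q13  q14 
 * q13   q15  q16 
   q14   q17  q18 
   q15   q15  q16 
   q16   q17  q18 
   q17    q3   q4 
   q18    q5   q6 
(> = start, * = accepting)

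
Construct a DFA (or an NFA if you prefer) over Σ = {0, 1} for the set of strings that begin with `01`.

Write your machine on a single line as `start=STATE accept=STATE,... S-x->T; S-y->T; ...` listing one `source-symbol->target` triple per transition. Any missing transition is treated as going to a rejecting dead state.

start=A; accept=C; A-0->B; A-1->D; B-0->D; B-1->C; C-0->C; C-1->C; D-0->D; D-1->D

Walk along `01` while the input agrees: from A take `0` to B, and so on. Any deviation drops to the rejecting sink D. Once C is reached the prefix is confirmed and every continuation is accepted.
With 4 states:
       0  1 
>  A   B  D 
   B   D  C 
 * C   C  C 
   D   D  D 
(> = start, * = accepting)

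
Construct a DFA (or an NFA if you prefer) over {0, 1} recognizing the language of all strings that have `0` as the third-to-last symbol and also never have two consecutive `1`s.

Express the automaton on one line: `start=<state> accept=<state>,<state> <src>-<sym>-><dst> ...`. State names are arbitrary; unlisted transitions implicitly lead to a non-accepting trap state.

Run two small machines in parallel and take their product. The first has 15 states tracking the last 3 symbols read; the second has 3 states tracking partial matches of the forbidden pattern `11`. A product state is a pair (one from each), accepting exactly when both do. Minimizing collapses redundant product states.
With 9 states:
        0   1  
>  S0   S1  S2 
   S1   S3  S4 
   S2   S1  S5 
   S3   S6  S7 
   S4   S8  S5 
   S5   S5  S5 
 * S6   S6  S7 
 * S7   S8  S5 
 * S8   S3  S4 
(> = start, * = accepting)

start=S0 accept=S6,S7,S8 S0-0->S1 S0-1->S2 S1-0->S3 S1-1->S4 S2-0->S1 S2-1->S5 S3-0->S6 S3-1->S7 S4-0->S8 S4-1->S5 S5-0->S5 S5-1->S5 S6-0->S6 S6-1->S7 S7-0->S8 S7-1->S5 S8-0->S3 S8-1->S4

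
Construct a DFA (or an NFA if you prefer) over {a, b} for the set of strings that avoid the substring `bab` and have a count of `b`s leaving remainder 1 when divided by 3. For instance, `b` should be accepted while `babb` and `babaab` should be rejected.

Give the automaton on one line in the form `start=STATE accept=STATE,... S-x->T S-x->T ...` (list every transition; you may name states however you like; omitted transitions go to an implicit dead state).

start=q0 accept=q1,q2,q4 q0-a->q0 q0-b->q1 q1-a->q2 q1-b->q3 q2-a->q4 q2-b->q5 q3-a->q6 q3-b->q7 q4-a->q4 q4-b->q3 q5-a->q5 q5-b->q5 q6-a->q8 q6-b->q5 q7-a->q9 q7-b->q1 q8-a->q8 q8-b->q7 q9-a->q0 q9-b->q5

Handle the two conditions separately and then intersect. One (4 states) tracks partial matches of the forbidden pattern `bab`; the other (3 states) tracks the count of `b`s modulo 3. Each combined state is a pair, one component from each; accept when both components accept. After merging equivalent states the machine shrinks.
10 states suffice.
        a   b  
>  q0   q0  q1 
 * q1   q2  q3 
 * q2   q4  q5 
   q3   q6  q7 
 * q4   q4  q3 
   q5   q5  q5 
   q6   q8  q5 
   q7   q9  q1 
   q8   q8  q7 
   q9   q0  q5 
(> = start, * = accepting)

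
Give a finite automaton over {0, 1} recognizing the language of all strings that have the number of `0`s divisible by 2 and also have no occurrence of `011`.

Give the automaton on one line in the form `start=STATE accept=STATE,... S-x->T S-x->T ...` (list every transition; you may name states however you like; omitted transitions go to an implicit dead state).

Run two small machines in parallel and take their product. The first has 2 states tracking the count of `0`s modulo 2; the second has 4 states tracking partial matches of the forbidden pattern `011`. A product state is a pair (one from each), accepting exactly when both do. Minimizing collapses redundant product states.
With 6 states:
        0   1  
>* S0   S1  S0 
   S1   S2  S3 
 * S2   S1  S4 
   S3   S2  S5 
 * S4   S1  S5 
   S5   S5  S5 
(> = start, * = accepting)

start=S0 accept=S0,S2,S4 S0-0->S1 S0-1->S0 S1-0->S2 S1-1->S3 S2-0->S1 S2-1->S4 S3-0->S2 S3-1->S5 S4-0->S1 S4-1->S5 S5-0->S5 S5-1->S5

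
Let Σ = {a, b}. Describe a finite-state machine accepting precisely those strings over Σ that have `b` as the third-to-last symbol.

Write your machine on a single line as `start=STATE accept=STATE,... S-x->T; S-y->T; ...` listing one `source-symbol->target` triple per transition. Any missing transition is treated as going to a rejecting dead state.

start=q0; accept=q11,q12,q13,q14; q0-a->q1; q0-b->q2; q1-a->q3; q1-b->q4; q2-a->q5; q2-b->q6; q3-a->q7; q3-b->q8; q4-a->q9; q4-b->q10; q5-a->q11; q5-b->q12; q6-a->q13; q6-b->q14; q7-a->q7; q7-b->q8; q8-a->q9; q8-b->q10; q9-a->q11; q9-b->q12; q10-a->q13; q10-b->q14; q11-a->q7; q11-b->q8; q12-a->q9; q12-b->q10; q13-a->q11; q13-b->q12; q14-a->q13; q14-b->q14

Because acceptance depends on a position counted from the end, the machine has to buffer the most recent 3 symbols. Make each state the string of the last up-to-3 symbols read; on input `x` shift the window left and append `x`. Accept when the buffered window has length 3 and begins with `b`.
15 states suffice.
          a    b  
>  q0     q1   q2 
   q1     q3   q4 
   q2     q5   q6 
   q3     q7   q8 
   q4     q9  q10 
   q5    q11  q12 
   q6    q13  q14 
   q7     q7   q8 
   q8     q9  q10 
   q9    q11  q12 
   q10   q13  q14 
 * q11    q7   q8 
 * q12    q9  q10 
 * q13   q11  q12 
 * q14   q13  q14 
(> = start, * = accepting)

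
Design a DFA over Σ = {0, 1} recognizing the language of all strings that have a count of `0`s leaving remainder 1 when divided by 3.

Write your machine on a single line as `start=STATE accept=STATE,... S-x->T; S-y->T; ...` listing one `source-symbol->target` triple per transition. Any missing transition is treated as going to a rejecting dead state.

start=q0; accept=q1; q0-0->q1; q0-1->q0; q1-0->q2; q1-1->q1; q2-0->q0; q2-1->q2

The only thing that matters is how many `0`s have appeared, reduced mod 3. Use one state per residue: q0 for 0, …, q2 for 2. Reading `0` moves to the next residue; anything else stays put. q1 is accepting.
        0   1  
>  q0   q1  q0 
 * q1   q2  q1 
   q2   q0  q2 
(> = start, * = accepting)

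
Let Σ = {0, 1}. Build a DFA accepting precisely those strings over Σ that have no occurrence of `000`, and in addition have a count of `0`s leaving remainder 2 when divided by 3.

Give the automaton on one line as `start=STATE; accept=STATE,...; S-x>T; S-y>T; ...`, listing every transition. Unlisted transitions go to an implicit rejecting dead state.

Handle the two conditions separately and then intersect. The first has 4 states tracking partial matches of the forbidden pattern `000`; the second has 3 states tracking the count of `0`s modulo 3. A product state is a pair (one from each), accepting exactly when both do.
       0  1 
>  A   B  A 
   B   C  D 
 * C   E  F 
   D   G  D 
   E   H  E 
 * F   I  F 
 * G   J  F 
   H   K  H 
   I   L  A 
   J   H  A 
   K   E  K 
   L   K  D 
(> = start, * = accepting)

start=A; accept=C,F,G; A-0>B; A-1>A; B-0>C; B-1>D; C-0>E; C-1>F; D-0>G; D-1>D; E-0>H; E-1>E; F-0>I; F-1>F; G-0>J; G-1>F; H-0>K; H-1>H; I-0>L; I-1>A; J-0>H; J-1>A; K-0>E; K-1>K; L-0>K; L-1>D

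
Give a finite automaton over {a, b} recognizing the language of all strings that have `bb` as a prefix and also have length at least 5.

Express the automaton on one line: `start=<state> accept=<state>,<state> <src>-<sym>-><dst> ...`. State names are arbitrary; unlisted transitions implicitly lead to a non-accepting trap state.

Build one automaton per condition and run them in lockstep. The first has 4 states tracking whether the input so far still matches the prefix `bb`; the second has 7 states tracking the input length, saturating at 6. A product state is a pair (one from each), accepting exactly when both do. Minimizing collapses redundant product states.
7 states suffice.
        a   b  
>  s0   s1  s2 
   s1   s1  s1 
   s2   s1  s3 
   s3   s4  s4 
   s4   s5  s5 
   s5   s6  s6 
 * s6   s6  s6 
(> = start, * = accepting)

start=s0 accept=s6 s0-a->s1 s0-b->s2 s1-a->s1 s1-b->s1 s2-a->s1 s2-b->s3 s3-a->s4 s3-b->s4 s4-a->s5 s4-b->s5 s5-a->s6 s5-b->s6 s6-a->s6 s6-b->s6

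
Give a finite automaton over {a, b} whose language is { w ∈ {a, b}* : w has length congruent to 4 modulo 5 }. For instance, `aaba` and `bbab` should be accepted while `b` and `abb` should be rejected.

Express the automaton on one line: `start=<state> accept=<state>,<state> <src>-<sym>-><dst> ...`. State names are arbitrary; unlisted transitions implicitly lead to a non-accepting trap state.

Count input length modulo 5: every symbol advances one step around the cycle q0 → q1 → q2 → q3 → q4 → q0. Accept at q4.
With 5 states:
        a   b  
>  q0   q1  q1 
   q1   q2  q2 
   q2   q3  q3 
   q3   q4  q4 
 * q4   q0  q0 
(> = start, * = accepting)

start=q0 accept=q4 q0-a->q1 q0-b->q1 q1-a->q2 q1-b->q2 q2-a->q3 q2-b->q3 q3-a->q4 q3-b->q4 q4-a->q0 q4-b->q0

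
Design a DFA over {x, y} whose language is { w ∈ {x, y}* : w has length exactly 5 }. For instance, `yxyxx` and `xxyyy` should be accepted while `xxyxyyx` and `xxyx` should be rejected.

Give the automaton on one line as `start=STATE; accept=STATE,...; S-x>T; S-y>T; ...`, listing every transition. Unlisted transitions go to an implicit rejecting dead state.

start=S0; accept=S5; S0-x>S1; S0-y>S1; S1-x>S2; S1-y>S2; S2-x>S3; S2-y>S3; S3-x>S4; S3-y>S4; S4-x>S5; S4-y>S5; S5-x>S6; S5-y>S6; S6-x>S6; S6-y>S6

Count input length up to 6: every symbol moves from S0 toward S6, which means 'more than 5' and absorbs. Accept from {S5}.
With 7 states:
        x   y  
>  S0   S1  S1 
   S1   S2  S2 
   S2   S3  S3 
   S3   S4  S4 
   S4   S5  S5 
 * S5   S6  S6 
   S6   S6  S6 
(> = start, * = accepting)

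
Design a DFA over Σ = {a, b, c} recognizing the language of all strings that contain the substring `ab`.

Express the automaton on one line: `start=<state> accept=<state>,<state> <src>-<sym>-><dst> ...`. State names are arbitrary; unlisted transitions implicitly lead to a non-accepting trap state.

start=q0 accept=q2 q0-a->q1 q0-b->q0 q0-c->q0 q1-a->q1 q1-b->q2 q1-c->q0 q2-a->q2 q2-b->q2 q2-c->q2

Track how much of `ab` has been matched so far: state q0 is no progress, q2 is the absorbing accept state reached once `ab` has occurred. Intermediate states record partial matches; on a mismatch, fall back to the longest reusable overlap.
With 3 states:
        a   b   c  
>  q0   q1  q0  q0 
   q1   q1  q2  q0 
 * q2   q2  q2  q2 
(> = start, * = accepting)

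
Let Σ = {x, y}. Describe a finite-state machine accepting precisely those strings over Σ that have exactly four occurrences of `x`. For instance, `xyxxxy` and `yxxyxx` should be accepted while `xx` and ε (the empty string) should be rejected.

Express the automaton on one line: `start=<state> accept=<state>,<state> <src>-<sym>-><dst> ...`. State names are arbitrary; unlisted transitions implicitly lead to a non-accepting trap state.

Only the number of `x`s matters, and only up to 5. Make a chain q0 → q1 → q2 → q3 → q4 → q5 advanced by each `x` (with q5 absorbing); every other symbol self-loops. The accepting set is {q4}.
With 6 states:
        x   y  
>  q0   q1  q0 
   q1   q2  q1 
   q2   q3  q2 
   q3   q4  q3 
 * q4   q5  q4 
   q5   q5  q5 
(> = start, * = accepting)

start=q0 accept=q4 q0-x->q1 q0-y->q0 q1-x->q2 q1-y->q1 q2-x->q3 q2-y->q2 q3-x->q4 q3-y->q3 q4-x->q5 q4-y->q4 q5-x->q5 q5-y->q5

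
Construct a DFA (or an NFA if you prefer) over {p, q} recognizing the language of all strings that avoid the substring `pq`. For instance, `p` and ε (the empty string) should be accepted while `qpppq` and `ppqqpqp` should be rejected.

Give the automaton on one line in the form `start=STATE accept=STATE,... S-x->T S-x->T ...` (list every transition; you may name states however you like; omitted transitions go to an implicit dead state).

This is the complement of 'contains `pq`'. Use the same substring-matching states — S0 through S2 holding how much of `pq` has just been matched — but flip the accepting set: everything except the trap S2 accepts.
3 states suffice.
        p   q  
>* S0   S1  S0 
 * S1   S1  S2 
   S2   S2  S2 
(> = start, * = accepting)

start=S0 accept=S0,S1 S0-p->S1 S0-q->S0 S1-p->S1 S1-q->S2 S2-p->S2 S2-q->S2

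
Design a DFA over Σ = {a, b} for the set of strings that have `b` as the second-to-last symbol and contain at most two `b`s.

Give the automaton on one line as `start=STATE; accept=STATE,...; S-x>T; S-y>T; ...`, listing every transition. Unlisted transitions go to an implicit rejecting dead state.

Build one automaton per condition and run them in lockstep. The first has 7 states tracking the last 2 symbols read; the second has 4 states tracking the count of `b`s, saturating at 3. A product state is a pair (one from each), accepting exactly when both do.
A 15-state machine:
          a    b  
>  S0     S1   S2 
   S1     S3   S4 
   S2     S5   S6 
   S3     S3   S4 
   S4     S5   S6 
 * S5     S7   S8 
 * S6     S9  S10 
   S7     S7   S8 
   S8     S9  S10 
 * S9    S11  S12 
   S10   S13  S10 
   S11   S11  S12 
   S12   S13  S10 
   S13   S14  S12 
   S14   S14  S12 
(> = start, * = accepting)

start=S0; accept=S5,S6,S9; S0-a>S1; S0-b>S2; S1-a>S3; S1-b>S4; S2-a>S5; S2-b>S6; S3-a>S3; S3-b>S4; S4-a>S5; S4-b>S6; S5-a>S7; S5-b>S8; S6-a>S9; S6-b>S10; S7-a>S7; S7-b>S8; S8-a>S9; S8-b>S10; S9-a>S11; S9-b>S12; S10-a>S13; S10-b>S10; S11-a>S11; S11-b>S12; S12-a>S13; S12-b>S10; S13-a>S14; S13-b>S12; S14-a>S14; S14-b>S12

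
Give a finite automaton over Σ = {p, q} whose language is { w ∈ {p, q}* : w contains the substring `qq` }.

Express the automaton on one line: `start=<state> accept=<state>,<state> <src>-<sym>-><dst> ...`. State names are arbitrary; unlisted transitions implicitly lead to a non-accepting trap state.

start=S0 accept=S2 S0-p->S0 S0-q->S1 S1-p->S0 S1-q->S2 S2-p->S2 S2-q->S2

States S0..S1 record the length of the longest prefix of `qq` that matches the current input suffix. Reaching S2 means `qq` has been seen, and we stay there forever. Accept from S2.
A 3-state machine:
        p   q  
>  S0   S0  S1 
   S1   S0  S2 
 * S2   S2  S2 
(> = start, * = accepting)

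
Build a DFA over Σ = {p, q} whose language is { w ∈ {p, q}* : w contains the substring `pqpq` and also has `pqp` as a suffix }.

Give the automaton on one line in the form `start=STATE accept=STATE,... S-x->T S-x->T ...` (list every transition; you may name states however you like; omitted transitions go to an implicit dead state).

Run two small machines in parallel and take their product. One (5 states) tracks whether and how much of `pqpq` has been seen; the other (4 states) tracks how much of the suffix `pqp` has currently been matched. Each combined state is a pair, one component from each; accept when both components accept.
8 states suffice.
       p  q 
>  A   B  A 
   B   B  C 
   C   D  A 
   D   B  E 
   E   F  G 
 * F   H  E 
   G   H  G 
   H   H  E 
(> = start, * = accepting)

start=A accept=F A-p->B A-q->A B-p->B B-q->C C-p->D C-q->A D-p->B D-q->E E-p->F E-q->G F-p->H F-q->E G-p->H G-q->G H-p->H H-q->E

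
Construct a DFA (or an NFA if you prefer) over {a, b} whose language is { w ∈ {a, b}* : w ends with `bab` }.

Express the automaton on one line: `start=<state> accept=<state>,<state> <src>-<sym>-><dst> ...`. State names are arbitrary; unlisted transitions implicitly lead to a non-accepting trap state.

Remember how much of `bab` the current input suffix matches. State s0 means no match yet; s1 means the last symbol is `b`; s2 means the last 2 symbols are `ba`; s3 means the last 3 symbols are `bab`. Only s3 accepts. On a mismatch, fall back to the longest proper suffix that is still a prefix of `bab`.
A 4-state machine:
        a   b  
>  s0   s0  s1 
   s1   s2  s1 
   s2   s0  s3 
 * s3   s2  s1 
(> = start, * = accepting)

start=s0 accept=s3 s0-a->s0 s0-b->s1 s1-a->s2 s1-b->s1 s2-a->s0 s2-b->s3 s3-a->s2 s3-b->s1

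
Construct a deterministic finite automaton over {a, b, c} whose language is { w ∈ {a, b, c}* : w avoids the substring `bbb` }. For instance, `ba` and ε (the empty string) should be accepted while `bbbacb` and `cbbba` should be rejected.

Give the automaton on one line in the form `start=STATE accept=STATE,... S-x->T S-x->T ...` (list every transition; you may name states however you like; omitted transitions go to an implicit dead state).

start=S0 accept=S0,S1,S2 S0-a->S0 S0-b->S1 S0-c->S0 S1-a->S0 S1-b->S2 S1-c->S0 S2-a->S0 S2-b->S3 S2-c->S0 S3-a->S3 S3-b->S3 S3-c->S3

Track partial matches of the forbidden pattern `bbb`. State S3 is a dead state reached once `bbb` has occurred; every other state accepts. S0 means no part of `bbb` is currently matched.
With 4 states:
        a   b   c  
>* S0   S0  S1  S0 
 * S1   S0  S2  S0 
 * S2   S0  S3  S0 
   S3   S3  S3  S3 
(> = start, * = accepting)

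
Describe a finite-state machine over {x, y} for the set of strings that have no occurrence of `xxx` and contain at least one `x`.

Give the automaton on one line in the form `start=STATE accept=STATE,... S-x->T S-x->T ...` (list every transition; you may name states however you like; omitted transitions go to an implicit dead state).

Run two small machines in parallel and take their product. One (4 states) tracks partial matches of the forbidden pattern `xxx`; the other (3 states) tracks the count of `x`s, saturating at 2. Each combined state is a pair, one component from each; accept when both components accept. Equivalent product states are then merged.
With 5 states:
        x   y  
>  s0   s1  s0 
 * s1   s2  s3 
 * s2   s4  s3 
 * s3   s1  s3 
   s4   s4  s4 
(> = start, * = accepting)

start=s0 accept=s1,s2,s3 s0-x->s1 s0-y->s0 s1-x->s2 s1-y->s3 s2-x->s4 s2-y->s3 s3-x->s1 s3-y->s3 s4-x->s4 s4-y->s4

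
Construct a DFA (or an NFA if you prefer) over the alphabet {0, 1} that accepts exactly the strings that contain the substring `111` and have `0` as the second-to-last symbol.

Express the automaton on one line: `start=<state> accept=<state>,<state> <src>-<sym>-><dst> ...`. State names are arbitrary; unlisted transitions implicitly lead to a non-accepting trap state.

Run two small machines in parallel and take their product. The first has 4 states tracking whether and how much of `111` has been seen; the second has 7 states tracking the last 2 symbols read. A product state is a pair (one from each), accepting exactly when both do. Equivalent product states are then merged.
A 7-state machine:
        0   1  
>  q0   q0  q1 
   q1   q0  q2 
   q2   q0  q3 
   q3   q4  q3 
   q4   q5  q6 
 * q5   q5  q6 
 * q6   q4  q3 
(> = start, * = accepting)

start=q0 accept=q5,q6 q0-0->q0 q0-1->q1 q1-0->q0 q1-1->q2 q2-0->q0 q2-1->q3 q3-0->q4 q3-1->q3 q4-0->q5 q4-1->q6 q5-0->q5 q5-1->q6 q6-0->q4 q6-1->q3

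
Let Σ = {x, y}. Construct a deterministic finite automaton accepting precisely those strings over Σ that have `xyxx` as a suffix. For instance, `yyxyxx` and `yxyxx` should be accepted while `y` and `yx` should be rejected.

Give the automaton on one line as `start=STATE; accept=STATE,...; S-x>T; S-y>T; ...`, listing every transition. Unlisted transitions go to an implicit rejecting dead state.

Let each state record the length of the longest suffix of the input read so far that is also a prefix of `xyxx`. q1 means the last symbol is `x`; q2 means the last 2 symbols are `xy`; q3 means the last 3 symbols are `xyx`; q4 means the last 4 symbols are `xyxx`. Accept only at q4, where the string currently ends in `xyxx`.
With 5 states:
        x   y  
>  q0   q1  q0 
   q1   q1  q2 
   q2   q3  q0 
   q3   q4  q2 
 * q4   q1  q2 
(> = start, * = accepting)

start=q0; accept=q4; q0-x>q1; q0-y>q0; q1-x>q1; q1-y>q2; q2-x>q3; q2-y>q0; q3-x>q4; q3-y>q2; q4-x>q1; q4-y>q2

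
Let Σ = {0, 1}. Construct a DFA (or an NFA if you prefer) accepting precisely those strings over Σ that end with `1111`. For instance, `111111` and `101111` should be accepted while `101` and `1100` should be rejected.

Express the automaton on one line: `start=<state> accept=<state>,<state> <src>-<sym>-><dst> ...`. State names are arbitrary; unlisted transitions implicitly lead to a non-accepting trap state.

start=q0 accept=q4 q0-0->q0 q0-1->q1 q1-0->q0 q1-1->q2 q2-0->q0 q2-1->q3 q3-0->q0 q3-1->q4 q4-0->q0 q4-1->q4

Remember how much of `1111` the current input suffix matches. State q0 means no match yet; q1 means the last symbol is `1`; q2 means the last 2 symbols are `11`; q3 means the last 3 symbols are `111`; q4 means the last 4 symbols are `1111`. Only q4 accepts. On a mismatch, fall back to the longest proper suffix that is still a prefix of `1111`.
A 5-state machine:
        0   1  
>  q0   q0  q1 
   q1   q0  q2 
   q2   q0  q3 
   q3   q0  q4 
 * q4   q0  q4 
(> = start, * = accepting)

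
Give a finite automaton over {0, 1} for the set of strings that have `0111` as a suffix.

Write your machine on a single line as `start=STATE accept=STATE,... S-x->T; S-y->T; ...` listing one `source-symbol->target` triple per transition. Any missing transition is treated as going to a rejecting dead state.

start=q0; accept=q4; q0-0->q1; q0-1->q0; q1-0->q1; q1-1->q2; q2-0->q1; q2-1->q3; q3-0->q1; q3-1->q4; q4-0->q1; q4-1->q0

Remember how much of `0111` the current input suffix matches. State q0 means no match yet; q1 means the last symbol is `0`; q2 means the last 2 symbols are `01`; q3 means the last 3 symbols are `011`; q4 means the last 4 symbols are `0111`. Only q4 accepts. On a mismatch, fall back to the longest proper suffix that is still a prefix of `0111`.
        0   1  
>  q0   q1  q0 
   q1   q1  q2 
   q2   q1  q3 
   q3   q1  q4 
 * q4   q1  q0 
(> = start, * = accepting)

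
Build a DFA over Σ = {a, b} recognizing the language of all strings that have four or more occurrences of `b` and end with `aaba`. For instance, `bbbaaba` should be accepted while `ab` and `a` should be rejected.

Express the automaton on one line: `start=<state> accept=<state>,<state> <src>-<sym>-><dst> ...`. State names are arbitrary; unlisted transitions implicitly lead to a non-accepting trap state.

Run two small machines in parallel and take their product. One (6 states) tracks the count of `b`s, saturating at 5; the other (5 states) tracks how much of the suffix `aaba` has currently been matched. Each combined state is a pair, one component from each; accept when both components accept. Minimizing collapses redundant product states.
        a   b  
>  S0   S0  S1 
   S1   S1  S2 
   S2   S2  S3 
   S3   S4  S3 
   S4   S5  S3 
   S5   S5  S6 
   S6   S7  S3 
 * S7   S5  S3 
(> = start, * = accepting)

start=S0 accept=S7 S0-a->S0 S0-b->S1 S1-a->S1 S1-b->S2 S2-a->S2 S2-b->S3 S3-a->S4 S3-b->S3 S4-a->S5 S4-b->S3 S5-a->S5 S5-b->S6 S6-a->S7 S6-b->S3 S7-a->S5 S7-b->S3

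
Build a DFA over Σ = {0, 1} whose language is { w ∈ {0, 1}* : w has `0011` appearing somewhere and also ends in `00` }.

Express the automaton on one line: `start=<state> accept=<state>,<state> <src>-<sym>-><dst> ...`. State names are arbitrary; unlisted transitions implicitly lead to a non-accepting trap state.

Run two small machines in parallel and take their product. One (5 states) tracks whether and how much of `0011` has been seen; the other (3 states) tracks how much of the suffix `00` has currently been matched. Each combined state is a pair, one component from each; accept when both components accept.
With 7 states:
        0   1  
>  q0   q1  q0 
   q1   q2  q0 
   q2   q2  q3 
   q3   q1  q4 
   q4   q5  q4 
   q5   q6  q4 
 * q6   q6  q4 
(> = start, * = accepting)

start=q0 accept=q6 q0-0->q1 q0-1->q0 q1-0->q2 q1-1->q0 q2-0->q2 q2-1->q3 q3-0->q1 q3-1->q4 q4-0->q5 q4-1->q4 q5-0->q6 q5-1->q4 q6-0->q6 q6-1->q4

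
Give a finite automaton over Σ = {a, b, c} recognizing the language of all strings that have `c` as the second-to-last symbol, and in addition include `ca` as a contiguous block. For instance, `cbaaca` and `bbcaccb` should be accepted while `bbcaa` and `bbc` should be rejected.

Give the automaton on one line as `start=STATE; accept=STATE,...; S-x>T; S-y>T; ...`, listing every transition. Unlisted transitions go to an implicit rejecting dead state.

start=q0; accept=q10,q19,q20; q0-a>q1; q0-b>q2; q0-c>q3; q1-a>q4; q1-b>q5; q1-c>q6; q2-a>q7; q2-b>q8; q2-c>q9; q3-a>q10; q3-b>q11; q3-c>q12; q4-a>q4; q4-b>q5; q4-c>q6; q5-a>q7; q5-b>q8; q5-c>q9; q6-a>q10; q6-b>q11; q6-c>q12; q7-a>q4; q7-b>q5; q7-c>q6; q8-a>q7; q8-b>q8; q8-c>q9; q9-a>q10; q9-b>q11; q9-c>q12; q10-a>q13; q10-b>q14; q10-c>q15; q11-a>q7; q11-b>q8; q11-c>q9; q12-a>q10; q12-b>q11; q12-c>q12; q13-a>q13; q13-b>q14; q13-c>q15; q14-a>q16; q14-b>q17; q14-c>q18; q15-a>q10; q15-b>q19; q15-c>q20; q16-a>q13; q16-b>q14; q16-c>q15; q17-a>q16; q17-b>q17; q17-c>q18; q18-a>q10; q18-b>q19; q18-c>q20; q19-a>q16; q19-b>q17; q19-c>q18; q20-a>q10; q20-b>q19; q20-c>q20

Handle the two conditions separately and then intersect. One (13 states) tracks the last 2 symbols read; the other (3 states) tracks whether and how much of `ca` has been seen. Each combined state is a pair, one component from each; accept when both components accept.
21 states suffice.
          a    b    c  
>  q0     q1   q2   q3 
   q1     q4   q5   q6 
   q2     q7   q8   q9 
   q3    q10  q11  q12 
   q4     q4   q5   q6 
   q5     q7   q8   q9 
   q6    q10  q11  q12 
   q7     q4   q5   q6 
   q8     q7   q8   q9 
   q9    q10  q11  q12 
 * q10   q13  q14  q15 
   q11    q7   q8   q9 
   q12   q10  q11  q12 
   q13   q13  q14  q15 
   q14   q16  q17  q18 
   q15   q10  q19  q20 
   q16   q13  q14  q15 
   q17   q16  q17  q18 
   q18   q10  q19  q20 
 * q19   q16  q17  q18 
 * q20   q10  q19  q20 
(> = start, * = accepting)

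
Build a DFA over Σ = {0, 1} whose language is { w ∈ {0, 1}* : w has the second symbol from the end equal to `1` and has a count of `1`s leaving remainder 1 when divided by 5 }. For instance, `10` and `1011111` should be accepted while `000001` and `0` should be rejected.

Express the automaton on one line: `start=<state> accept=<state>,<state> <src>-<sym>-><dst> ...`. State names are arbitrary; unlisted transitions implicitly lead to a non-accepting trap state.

start=q0 accept=q2,q8 q0-0->q0 q0-1->q1 q1-0->q2 q1-1->q3 q2-0->q4 q2-1->q3 q3-0->q3 q3-1->q5 q4-0->q4 q4-1->q3 q5-0->q5 q5-1->q6 q6-0->q6 q6-1->q7 q7-0->q0 q7-1->q8 q8-0->q2 q8-1->q3

Build one automaton per condition and run them in lockstep. One (7 states) tracks the last 2 symbols read; the other (5 states) tracks the count of `1`s modulo 5. Each combined state is a pair, one component from each; accept when both components accept. Equivalent product states are then merged.
9 states suffice.
        0   1  
>  q0   q0  q1 
   q1   q2  q3 
 * q2   q4  q3 
   q3   q3  q5 
   q4   q4  q3 
   q5   q5  q6 
   q6   q6  q7 
   q7   q0  q8 
 * q8   q2  q3 
(> = start, * = accepting)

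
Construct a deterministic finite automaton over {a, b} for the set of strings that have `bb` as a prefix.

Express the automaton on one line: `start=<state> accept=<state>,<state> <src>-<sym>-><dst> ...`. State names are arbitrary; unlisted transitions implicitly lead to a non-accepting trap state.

start=s0 accept=s2 s0-a->s3 s0-b->s1 s1-a->s3 s1-b->s2 s2-a->s2 s2-b->s2 s3-a->s3 s3-b->s3

Check the first 2 symbols one by one: s0 through s1 record how many have matched `bb` so far; any wrong symbol goes to the dead state s3. After all 2 match we enter the accepting sink s2.
A 4-state machine:
        a   b  
>  s0   s3  s1 
   s1   s3  s2 
 * s2   s2  s2 
   s3   s3  s3 
(> = start, * = accepting)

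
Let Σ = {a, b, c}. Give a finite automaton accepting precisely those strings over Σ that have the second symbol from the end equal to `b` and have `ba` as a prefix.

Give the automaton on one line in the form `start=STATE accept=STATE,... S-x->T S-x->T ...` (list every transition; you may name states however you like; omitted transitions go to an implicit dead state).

Run two small machines in parallel and take their product. The first has 13 states tracking the last 2 symbols read; the second has 4 states tracking whether the input so far still matches the prefix `ba`. A product state is a pair (one from each), accepting exactly when both do. After merging equivalent states the machine shrinks.
A 7-state machine:
        a   b   c  
>  q0   q1  q2  q1 
   q1   q1  q1  q1 
   q2   q3  q1  q1 
 * q3   q4  q5  q4 
   q4   q4  q5  q4 
   q5   q3  q6  q3 
 * q6   q3  q6  q3 
(> = start, * = accepting)

start=q0 accept=q3,q6 q0-a->q1 q0-b->q2 q0-c->q1 q1-a->q1 q1-b->q1 q1-c->q1 q2-a->q3 q2-b->q1 q2-c->q1 q3-a->q4 q3-b->q5 q3-c->q4 q4-a->q4 q4-b->q5 q4-c->q4 q5-a->q3 q5-b->q6 q5-c->q3 q6-a->q3 q6-b->q6 q6-c->q3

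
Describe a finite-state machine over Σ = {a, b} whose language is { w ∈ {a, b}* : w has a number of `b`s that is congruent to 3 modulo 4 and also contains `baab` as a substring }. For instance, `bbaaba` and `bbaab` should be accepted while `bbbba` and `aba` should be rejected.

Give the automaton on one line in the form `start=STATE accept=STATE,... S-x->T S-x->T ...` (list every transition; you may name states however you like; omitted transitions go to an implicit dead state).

Build one automaton per condition and run them in lockstep. The first has 4 states tracking the count of `b`s modulo 4; the second has 5 states tracking whether and how much of `baab` has been seen. A product state is a pair (one from each), accepting exactly when both do.
20 states suffice.
          a    b  
>  S0     S0   S1 
   S1     S2   S3 
   S2     S4   S3 
   S3     S5   S6 
   S4     S7   S8 
   S5     S9   S6 
   S6    S10  S11 
   S7     S7   S3 
   S8     S8  S12 
   S9    S13  S12 
   S10   S14  S11 
   S11   S15   S1 
 * S12   S12  S16 
   S13   S13   S6 
   S14   S17  S16 
   S15   S18   S1 
   S16   S16  S19 
   S17   S17  S11 
   S18    S0  S19 
   S19   S19   S8 
(> = start, * = accepting)

start=S0 accept=S12 S0-a->S0 S0-b->S1 S1-a->S2 S1-b->S3 S2-a->S4 S2-b->S3 S3-a->S5 S3-b->S6 S4-a->S7 S4-b->S8 S5-a->S9 S5-b->S6 S6-a->S10 S6-b->S11 S7-a->S7 S7-b->S3 S8-a->S8 S8-b->S12 S9-a->S13 S9-b->S12 S10-a->S14 S10-b->S11 S11-a->S15 S11-b->S1 S12-a->S12 S12-b->S16 S13-a->S13 S13-b->S6 S14-a->S17 S14-b->S16 S15-a->S18 S15-b->S1 S16-a->S16 S16-b->S19 S17-a->S17 S17-b->S11 S18-a->S0 S18-b->S19 S19-a->S19 S19-b->S8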